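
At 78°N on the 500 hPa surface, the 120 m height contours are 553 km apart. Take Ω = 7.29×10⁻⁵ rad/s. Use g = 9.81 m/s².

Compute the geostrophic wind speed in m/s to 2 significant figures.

Coriolis parameter at 78°N:
f = 2Ω sin φ = 2 × 7.29×10⁻⁵ × sin 78° = 1.43×10⁻⁴ s⁻¹
Height gradient: |∂Z/∂n| = 120 m / 553000 m = 2.17×10⁻⁴
On a pressure surface, geostrophic balance gives V_g = (g/f)|∂Z/∂n|:
V_g = 9.81 × 2.17×10⁻⁴ / 1.43×10⁻⁴ = 14.9 m/s

15 m/s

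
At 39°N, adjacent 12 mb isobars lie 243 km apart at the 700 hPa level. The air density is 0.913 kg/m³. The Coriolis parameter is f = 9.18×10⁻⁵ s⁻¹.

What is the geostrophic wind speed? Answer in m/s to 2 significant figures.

Pressure gradient: |∂P/∂n| = 1200 Pa / 243000 m = 4.94×10⁻³ Pa/m
Geostrophic balance (pressure-gradient force = Coriolis force):
V_g = (1/(fρ)) |∂P/∂n| = 4.94×10⁻³ / (9.18×10⁻⁵ × 0.913) = 58.9 m/s

59 m/s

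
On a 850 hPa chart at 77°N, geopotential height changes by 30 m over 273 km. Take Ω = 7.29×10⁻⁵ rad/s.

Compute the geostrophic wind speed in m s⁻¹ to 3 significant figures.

7.59 m s⁻¹

Coriolis parameter at 77°N:
f = 2Ω sin φ = 2 × 7.29×10⁻⁵ × sin 77° = 1.42×10⁻⁴ s⁻¹
Height gradient: |∂Z/∂n| = 30 m / 273000 m = 1.10×10⁻⁴
On a pressure surface, geostrophic balance gives V_g = (g/f)|∂Z/∂n|:
V_g = 9.81 × 1.10×10⁻⁴ / 1.42×10⁻⁴ = 7.59 m/s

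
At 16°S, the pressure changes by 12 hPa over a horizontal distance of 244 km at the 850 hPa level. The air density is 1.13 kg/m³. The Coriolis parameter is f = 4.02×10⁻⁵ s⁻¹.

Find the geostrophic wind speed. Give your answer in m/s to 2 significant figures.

Pressure gradient: |∂P/∂n| = 1200 Pa / 244000 m = 4.92×10⁻³ Pa/m
Geostrophic balance (pressure-gradient force = Coriolis force):
V_g = (1/(fρ)) |∂P/∂n| = 4.92×10⁻³ / (4.02×10⁻⁵ × 1.13) = 108 m/s

110 m/s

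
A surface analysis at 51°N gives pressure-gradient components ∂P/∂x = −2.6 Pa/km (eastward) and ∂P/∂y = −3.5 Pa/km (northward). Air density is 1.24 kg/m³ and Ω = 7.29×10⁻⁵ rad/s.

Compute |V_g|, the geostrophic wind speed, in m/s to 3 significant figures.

Coriolis parameter at 51°N:
f = 2Ω sin φ = 2 × 7.29×10⁻⁵ × sin 51° = 1.13×10⁻⁴ s⁻¹
Component geostrophic relations (x east, y north):
u_g = −(1/(fρ)) ∂P/∂y,  v_g = (1/(fρ)) ∂P/∂x
u_g = −(−3.5×10⁻³)/(1.13×10⁻⁴ × 1.24) = 24.9 m/s;  v_g = (−2.6×10⁻³)/(1.13×10⁻⁴ × 1.24) = −18.5 m/s
|V_g| = √(u_g² + v_g²) = 31.0 m/s

31.0 m/s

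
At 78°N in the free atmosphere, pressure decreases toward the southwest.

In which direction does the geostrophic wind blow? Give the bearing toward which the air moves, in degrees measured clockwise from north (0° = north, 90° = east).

The pressure-gradient force points toward the southwest (bearing 225°).
Geostrophic balance: in the Northern Hemisphere the Coriolis force deflects motion to the right, so the geostrophic wind blows 90° to the right of the pressure-gradient force (low pressure on the left).
Rotating 225° by 90° clockwise gives 315° — the wind blows toward the northwest.

315°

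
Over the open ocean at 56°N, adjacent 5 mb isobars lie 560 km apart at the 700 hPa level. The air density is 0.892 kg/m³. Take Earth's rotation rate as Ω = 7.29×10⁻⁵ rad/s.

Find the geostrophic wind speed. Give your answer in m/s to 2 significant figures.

8.3 m/s

Coriolis parameter at 56°N:
f = 2Ω sin φ = 2 × 7.29×10⁻⁵ × sin 56° = 1.21×10⁻⁴ s⁻¹
Pressure gradient: |∂P/∂n| = 500 Pa / 560000 m = 8.93×10⁻⁴ Pa/m
Geostrophic balance (pressure-gradient force = Coriolis force):
V_g = (1/(fρ)) |∂P/∂n| = 8.93×10⁻⁴ / (1.21×10⁻⁴ × 0.892) = 8.28 m/s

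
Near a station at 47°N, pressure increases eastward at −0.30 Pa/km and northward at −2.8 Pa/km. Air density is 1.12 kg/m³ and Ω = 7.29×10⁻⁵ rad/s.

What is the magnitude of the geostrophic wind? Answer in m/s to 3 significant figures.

Coriolis parameter at 47°N:
f = 2Ω sin φ = 2 × 7.29×10⁻⁵ × sin 47° = 1.07×10⁻⁴ s⁻¹
Component geostrophic relations (x east, y north):
u_g = −(1/(fρ)) ∂P/∂y,  v_g = (1/(fρ)) ∂P/∂x
u_g = −(−2.8×10⁻³)/(1.07×10⁻⁴ × 1.12) = 23.4 m/s;  v_g = (−0.30×10⁻³)/(1.07×10⁻⁴ × 1.12) = −2.51 m/s
|V_g| = √(u_g² + v_g²) = 23.6 m/s

23.6 m/s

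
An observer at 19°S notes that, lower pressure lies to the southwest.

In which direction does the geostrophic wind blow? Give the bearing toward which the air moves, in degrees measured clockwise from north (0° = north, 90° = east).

The pressure-gradient force points toward the southwest (bearing 225°).
Geostrophic balance: in the Southern Hemisphere the Coriolis force deflects motion to the left, so the geostrophic wind blows 90° to the left of the pressure-gradient force (low pressure on the right).
Rotating 225° by 90° counterclockwise gives 135° — the wind blows toward the southeast.

135°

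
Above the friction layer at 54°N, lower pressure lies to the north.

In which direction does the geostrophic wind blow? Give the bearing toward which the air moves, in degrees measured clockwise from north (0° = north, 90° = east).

090°

The pressure-gradient force points toward the north (bearing 000°).
Geostrophic balance: in the Northern Hemisphere the Coriolis force deflects motion to the right, so the geostrophic wind blows 90° to the right of the pressure-gradient force (low pressure on the left).
Rotating 000° by 90° clockwise gives 090° — the wind blows toward the east.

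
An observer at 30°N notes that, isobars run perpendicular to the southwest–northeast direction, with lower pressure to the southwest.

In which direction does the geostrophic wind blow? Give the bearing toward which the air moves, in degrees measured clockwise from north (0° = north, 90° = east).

The pressure-gradient force points toward the southwest (bearing 225°).
Geostrophic balance: in the Northern Hemisphere the Coriolis force deflects motion to the right, so the geostrophic wind blows 90° to the right of the pressure-gradient force (low pressure on the left).
Rotating 225° by 90° clockwise gives 315° — the wind blows toward the northwest.

315°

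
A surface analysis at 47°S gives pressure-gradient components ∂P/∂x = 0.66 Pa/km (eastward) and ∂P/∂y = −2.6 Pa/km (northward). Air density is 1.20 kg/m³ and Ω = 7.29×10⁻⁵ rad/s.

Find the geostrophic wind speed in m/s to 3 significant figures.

Coriolis parameter at 47°S:
f = 2Ω sin φ = 2 × 7.29×10⁻⁵ × sin 47° = 1.07×10⁻⁴ s⁻¹
In the Southern Hemisphere f is negative: f = −1.07×10⁻⁴ s⁻¹.
Component geostrophic relations (x east, y north):
u_g = −(1/(fρ)) ∂P/∂y,  v_g = (1/(fρ)) ∂P/∂x
u_g = −(−2.6×10⁻³)/(−1.07×10⁻⁴ × 1.20) = −20.3 m/s;  v_g = (0.66×10⁻³)/(−1.07×10⁻⁴ × 1.20) = −5.16 m/s
|V_g| = √(u_g² + v_g²) = 21.0 m/s

21.0 m/s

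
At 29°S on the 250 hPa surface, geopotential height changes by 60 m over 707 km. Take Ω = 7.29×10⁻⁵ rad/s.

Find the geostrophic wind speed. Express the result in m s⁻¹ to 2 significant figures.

Coriolis parameter at 29°S:
f = 2Ω sin φ = 2 × 7.29×10⁻⁵ × sin 29° = 7.07×10⁻⁵ s⁻¹
Height gradient: |∂Z/∂n| = 60 m / 707000 m = 8.49×10⁻⁵
On a pressure surface, geostrophic balance gives V_g = (g/f)|∂Z/∂n|:
V_g = 9.81 × 8.49×10⁻⁵ / 7.07×10⁻⁵ = 11.8 m/s

12 m s⁻¹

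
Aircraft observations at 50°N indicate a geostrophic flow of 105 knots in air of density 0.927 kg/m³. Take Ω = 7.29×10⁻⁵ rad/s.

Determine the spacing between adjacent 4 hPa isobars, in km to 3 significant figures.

71.5 km

Coriolis parameter at 50°N:
f = 2Ω sin φ = 2 × 7.29×10⁻⁵ × sin 50° = 1.12×10⁻⁴ s⁻¹
Wind speed in SI: 105 knots = 54.0 m/s
Geostrophic balance rearranged: |∂P/∂n| = f ρ V_g
|∂P/∂n| = 1.12×10⁻⁴ × 0.927 × 54.0 = 5.59×10⁻³ Pa/m
Isobar spacing: Δn = ΔP/|∂P/∂n| = 400 Pa / 5.59×10⁻³ Pa/m = 71522 m ≈ 71.5 km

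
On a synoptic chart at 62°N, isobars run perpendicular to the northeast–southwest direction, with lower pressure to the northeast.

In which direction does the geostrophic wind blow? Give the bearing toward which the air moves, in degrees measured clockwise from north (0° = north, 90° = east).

The pressure-gradient force points toward the northeast (bearing 045°).
Geostrophic balance: in the Northern Hemisphere the Coriolis force deflects motion to the right, so the geostrophic wind blows 90° to the right of the pressure-gradient force (low pressure on the left).
Rotating 045° by 90° clockwise gives 135° — the wind blows toward the southeast.

135°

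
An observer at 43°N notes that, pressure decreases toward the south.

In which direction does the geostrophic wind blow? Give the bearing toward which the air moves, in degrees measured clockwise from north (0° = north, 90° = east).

270°

The pressure-gradient force points toward the south (bearing 180°).
Geostrophic balance: in the Northern Hemisphere the Coriolis force deflects motion to the right, so the geostrophic wind blows 90° to the right of the pressure-gradient force (low pressure on the left).
Rotating 180° by 90° clockwise gives 270° — the wind blows toward the west.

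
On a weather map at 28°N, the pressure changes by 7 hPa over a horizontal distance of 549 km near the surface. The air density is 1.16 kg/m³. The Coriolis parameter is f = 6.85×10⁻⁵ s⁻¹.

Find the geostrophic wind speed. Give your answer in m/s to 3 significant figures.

Pressure gradient: |∂P/∂n| = 700 Pa / 549000 m = 1.28×10⁻³ Pa/m
Geostrophic balance (pressure-gradient force = Coriolis force):
V_g = (1/(fρ)) |∂P/∂n| = 1.28×10⁻³ / (6.85×10⁻⁵ × 1.16) = 16.0 m/s

16.0 m/s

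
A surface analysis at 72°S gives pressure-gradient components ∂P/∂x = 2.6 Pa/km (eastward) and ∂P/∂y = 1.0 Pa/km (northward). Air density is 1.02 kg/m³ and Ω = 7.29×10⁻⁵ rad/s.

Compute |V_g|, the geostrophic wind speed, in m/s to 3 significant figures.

19.7 m/s

Coriolis parameter at 72°S:
f = 2Ω sin φ = 2 × 7.29×10⁻⁵ × sin 72° = 1.39×10⁻⁴ s⁻¹
In the Southern Hemisphere f is negative: f = −1.39×10⁻⁴ s⁻¹.
Component geostrophic relations (x east, y north):
u_g = −(1/(fρ)) ∂P/∂y,  v_g = (1/(fρ)) ∂P/∂x
u_g = −(1.0×10⁻³)/(−1.39×10⁻⁴ × 1.02) = 7.07 m/s;  v_g = (2.6×10⁻³)/(−1.39×10⁻⁴ × 1.02) = −18.4 m/s
|V_g| = √(u_g² + v_g²) = 19.7 m/s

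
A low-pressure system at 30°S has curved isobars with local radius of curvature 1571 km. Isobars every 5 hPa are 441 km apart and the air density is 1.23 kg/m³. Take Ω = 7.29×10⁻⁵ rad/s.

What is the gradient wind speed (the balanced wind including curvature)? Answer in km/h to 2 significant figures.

Coriolis parameter at 30°S:
f = 2Ω sin φ = 2 × 7.29×10⁻⁵ × sin 30° = 7.29×10⁻⁵ s⁻¹
Pressure gradient: |∂P/∂n| = 500 Pa / 441000 m = 1.13×10⁻³ Pa/m
Geostrophic speed: V_g = |∂P/∂n|/(fρ) = 1.13×10⁻³/(7.29×10⁻⁵ × 1.23) = 12.6 m/s
Around a low, centrifugal force acts outward with Coriolis, so pressure-gradient force balances both:
(1/ρ)|∂P/∂n| = fV + V²/R  →  V² + fR·V − fR·V_g = 0
With fR = 7.29×10⁻⁵ × 1571×10³ m = 115 m/s:
V = [−fR + √((fR)² + 4 fR V_g)]/2 = [−115 + √(115² + 4×115×12.6)]/2 = 11.5 m/s
Subgeostrophic (V < V_g = 12.6 m/s), as expected around a low.
Converting: 11.5 m/s × 3.6 = 41 km/h

41 km/h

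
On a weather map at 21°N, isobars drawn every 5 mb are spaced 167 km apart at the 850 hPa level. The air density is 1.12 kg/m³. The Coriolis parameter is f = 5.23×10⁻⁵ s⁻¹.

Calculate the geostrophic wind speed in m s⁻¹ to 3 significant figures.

51.1 m s⁻¹

Pressure gradient: |∂P/∂n| = 500 Pa / 167000 m = 2.99×10⁻³ Pa/m
Geostrophic balance (pressure-gradient force = Coriolis force):
V_g = (1/(fρ)) |∂P/∂n| = 2.99×10⁻³ / (5.23×10⁻⁵ × 1.12) = 51.1 m/s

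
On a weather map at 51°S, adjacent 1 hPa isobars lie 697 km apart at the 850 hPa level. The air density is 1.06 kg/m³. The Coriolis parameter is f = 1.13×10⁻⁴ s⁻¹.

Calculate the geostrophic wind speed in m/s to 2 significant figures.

Pressure gradient: |∂P/∂n| = 100 Pa / 697000 m = 1.43×10⁻⁴ Pa/m
Geostrophic balance (pressure-gradient force = Coriolis force):
V_g = (1/(fρ)) |∂P/∂n| = 1.43×10⁻⁴ / (1.13×10⁻⁴ × 1.06) = 1.20 m/s

1.2 m/s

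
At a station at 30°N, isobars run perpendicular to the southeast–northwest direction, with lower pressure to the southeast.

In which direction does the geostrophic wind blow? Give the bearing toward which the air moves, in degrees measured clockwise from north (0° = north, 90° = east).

225°

The pressure-gradient force points toward the southeast (bearing 135°).
Geostrophic balance: in the Northern Hemisphere the Coriolis force deflects motion to the right, so the geostrophic wind blows 90° to the right of the pressure-gradient force (low pressure on the left).
Rotating 135° by 90° clockwise gives 225° — the wind blows toward the southwest.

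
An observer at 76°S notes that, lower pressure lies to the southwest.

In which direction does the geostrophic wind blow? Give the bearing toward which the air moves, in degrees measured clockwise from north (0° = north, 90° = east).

135°

The pressure-gradient force points toward the southwest (bearing 225°).
Geostrophic balance: in the Southern Hemisphere the Coriolis force deflects motion to the left, so the geostrophic wind blows 90° to the left of the pressure-gradient force (low pressure on the right).
Rotating 225° by 90° counterclockwise gives 135° — the wind blows toward the southeast.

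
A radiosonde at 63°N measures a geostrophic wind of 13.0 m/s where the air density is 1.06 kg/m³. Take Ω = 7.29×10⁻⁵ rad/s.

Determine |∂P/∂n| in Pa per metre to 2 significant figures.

1.8×10⁻³ Pa/m

Coriolis parameter at 63°N:
f = 2Ω sin φ = 2 × 7.29×10⁻⁵ × sin 63° = 1.30×10⁻⁴ s⁻¹
Geostrophic balance rearranged: |∂P/∂n| = f ρ V_g
|∂P/∂n| = 1.30×10⁻⁴ × 1.06 × 13.0 = 1.79×10⁻³ Pa/m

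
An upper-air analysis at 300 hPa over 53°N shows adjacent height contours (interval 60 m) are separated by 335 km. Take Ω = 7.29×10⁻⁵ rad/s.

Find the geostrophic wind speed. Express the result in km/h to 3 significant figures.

54.3 km/h

Coriolis parameter at 53°N:
f = 2Ω sin φ = 2 × 7.29×10⁻⁵ × sin 53° = 1.16×10⁻⁴ s⁻¹
Height gradient: |∂Z/∂n| = 60 m / 335000 m = 1.79×10⁻⁴
On a pressure surface, geostrophic balance gives V_g = (g/f)|∂Z/∂n|:
V_g = 9.81 × 1.79×10⁻⁴ / 1.16×10⁻⁴ = 15.1 m/s
Converting: 15.1 m/s × 3.6 = 54.3 km/h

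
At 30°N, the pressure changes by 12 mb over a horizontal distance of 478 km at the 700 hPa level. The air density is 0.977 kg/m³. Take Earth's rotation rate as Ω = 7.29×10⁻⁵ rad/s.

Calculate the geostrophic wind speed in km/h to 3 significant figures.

Coriolis parameter at 30°N:
f = 2Ω sin φ = 2 × 7.29×10⁻⁵ × sin 30° = 7.29×10⁻⁵ s⁻¹
Pressure gradient: |∂P/∂n| = 1200 Pa / 478000 m = 2.51×10⁻³ Pa/m
Geostrophic balance (pressure-gradient force = Coriolis force):
V_g = (1/(fρ)) |∂P/∂n| = 2.51×10⁻³ / (7.29×10⁻⁵ × 0.977) = 35.2 m/s
Converting: 35.2 m/s × 3.6 = 127 km/h

127 km/h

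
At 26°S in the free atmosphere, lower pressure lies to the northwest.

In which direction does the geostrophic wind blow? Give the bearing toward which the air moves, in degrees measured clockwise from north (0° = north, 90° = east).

225°

The pressure-gradient force points toward the northwest (bearing 315°).
Geostrophic balance: in the Southern Hemisphere the Coriolis force deflects motion to the left, so the geostrophic wind blows 90° to the left of the pressure-gradient force (low pressure on the right).
Rotating 315° by 90° counterclockwise gives 225° — the wind blows toward the southwest.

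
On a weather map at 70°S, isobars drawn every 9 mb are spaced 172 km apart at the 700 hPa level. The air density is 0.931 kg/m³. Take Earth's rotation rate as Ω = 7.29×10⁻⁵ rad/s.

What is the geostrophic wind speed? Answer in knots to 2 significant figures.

80 knots

Coriolis parameter at 70°S:
f = 2Ω sin φ = 2 × 7.29×10⁻⁵ × sin 70° = 1.37×10⁻⁴ s⁻¹
Pressure gradient: |∂P/∂n| = 900 Pa / 172000 m = 5.23×10⁻³ Pa/m
Geostrophic balance (pressure-gradient force = Coriolis force):
V_g = (1/(fρ)) |∂P/∂n| = 5.23×10⁻³ / (1.37×10⁻⁴ × 0.931) = 41.0 m/s
Converting: 41.0 m/s × 1.944 = 80 knots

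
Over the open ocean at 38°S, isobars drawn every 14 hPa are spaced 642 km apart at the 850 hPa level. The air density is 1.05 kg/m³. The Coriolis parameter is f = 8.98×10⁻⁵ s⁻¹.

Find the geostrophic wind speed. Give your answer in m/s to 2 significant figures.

Pressure gradient: |∂P/∂n| = 1400 Pa / 642000 m = 2.18×10⁻³ Pa/m
Geostrophic balance (pressure-gradient force = Coriolis force):
V_g = (1/(fρ)) |∂P/∂n| = 2.18×10⁻³ / (8.98×10⁻⁵ × 1.05) = 23.1 m/s

23 m/s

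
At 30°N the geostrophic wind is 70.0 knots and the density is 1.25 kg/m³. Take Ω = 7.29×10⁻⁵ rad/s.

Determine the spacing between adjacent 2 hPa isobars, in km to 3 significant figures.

60.9 km

Coriolis parameter at 30°N:
f = 2Ω sin φ = 2 × 7.29×10⁻⁵ × sin 30° = 7.29×10⁻⁵ s⁻¹
Wind speed in SI: 70.0 knots = 36.0 m/s
Geostrophic balance rearranged: |∂P/∂n| = f ρ V_g
|∂P/∂n| = 7.29×10⁻⁵ × 1.25 × 36.0 = 3.28×10⁻³ Pa/m
Isobar spacing: Δn = ΔP/|∂P/∂n| = 200 Pa / 3.28×10⁻³ Pa/m = 60948 m ≈ 60.9 km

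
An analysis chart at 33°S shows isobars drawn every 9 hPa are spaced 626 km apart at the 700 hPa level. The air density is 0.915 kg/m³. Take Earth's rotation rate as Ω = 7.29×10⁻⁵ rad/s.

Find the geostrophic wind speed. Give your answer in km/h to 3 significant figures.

Coriolis parameter at 33°S:
f = 2Ω sin φ = 2 × 7.29×10⁻⁵ × sin 33° = 7.94×10⁻⁵ s⁻¹
Pressure gradient: |∂P/∂n| = 900 Pa / 626000 m = 1.44×10⁻³ Pa/m
Geostrophic balance (pressure-gradient force = Coriolis force):
V_g = (1/(fρ)) |∂P/∂n| = 1.44×10⁻³ / (7.94×10⁻⁵ × 0.915) = 19.8 m/s
Converting: 19.8 m/s × 3.6 = 71.2 km/h

71.2 km/h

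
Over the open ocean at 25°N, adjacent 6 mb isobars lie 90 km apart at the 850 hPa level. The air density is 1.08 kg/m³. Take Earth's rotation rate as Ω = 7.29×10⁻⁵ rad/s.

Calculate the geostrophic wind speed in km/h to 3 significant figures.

361 km/h

Coriolis parameter at 25°N:
f = 2Ω sin φ = 2 × 7.29×10⁻⁵ × sin 25° = 6.16×10⁻⁵ s⁻¹
Pressure gradient: |∂P/∂n| = 600 Pa / 90000 m = 6.67×10⁻³ Pa/m
Geostrophic balance (pressure-gradient force = Coriolis force):
V_g = (1/(fρ)) |∂P/∂n| = 6.67×10⁻³ / (6.16×10⁻⁵ × 1.08) = 100 m/s
Converting: 100 m/s × 3.6 = 361 km/h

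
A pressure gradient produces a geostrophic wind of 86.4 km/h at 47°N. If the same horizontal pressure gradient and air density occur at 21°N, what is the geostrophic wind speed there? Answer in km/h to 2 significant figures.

180 km/h

With the same pressure gradient and density, V_g ∝ 1/f ∝ 1/sin φ.
V₂ = V₁ · sin φ₁ / sin φ₂ = 86.4 × sin 47° / sin 21°
V₂ = 86.4 × 0.7314/0.3584 = 180 km/h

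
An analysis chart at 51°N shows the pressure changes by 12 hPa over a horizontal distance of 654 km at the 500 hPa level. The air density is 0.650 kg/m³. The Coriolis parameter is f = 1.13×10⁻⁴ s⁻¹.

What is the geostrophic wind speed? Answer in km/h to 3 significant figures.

Pressure gradient: |∂P/∂n| = 1200 Pa / 654000 m = 1.83×10⁻³ Pa/m
Geostrophic balance (pressure-gradient force = Coriolis force):
V_g = (1/(fρ)) |∂P/∂n| = 1.83×10⁻³ / (1.13×10⁻⁴ × 0.650) = 25.0 m/s
Converting: 25.0 m/s × 3.6 = 89.9 km/h

89.9 km/h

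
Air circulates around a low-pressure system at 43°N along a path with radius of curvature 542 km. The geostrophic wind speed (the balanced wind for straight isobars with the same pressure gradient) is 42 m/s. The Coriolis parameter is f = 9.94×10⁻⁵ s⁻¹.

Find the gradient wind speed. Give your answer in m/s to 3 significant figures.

27.7 m/s

Around a low, centrifugal force acts outward with Coriolis, so pressure-gradient force balances both:
(1/ρ)|∂P/∂n| = fV + V²/R  →  V² + fR·V − fR·V_g = 0
With fR = 9.94×10⁻⁵ × 542×10³ m = 53.9 m/s:
V = [−fR + √((fR)² + 4 fR V_g)]/2 = [−53.9 + √(53.9² + 4×53.9×42)]/2 = 27.7 m/s
Subgeostrophic (V < V_g = 42 m/s), as expected around a low.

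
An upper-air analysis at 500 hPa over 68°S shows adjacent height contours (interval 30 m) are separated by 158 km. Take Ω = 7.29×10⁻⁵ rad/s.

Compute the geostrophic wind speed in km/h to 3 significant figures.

49.6 km/h

Coriolis parameter at 68°S:
f = 2Ω sin φ = 2 × 7.29×10⁻⁵ × sin 68° = 1.35×10⁻⁴ s⁻¹
Height gradient: |∂Z/∂n| = 30 m / 158000 m = 1.90×10⁻⁴
On a pressure surface, geostrophic balance gives V_g = (g/f)|∂Z/∂n|:
V_g = 9.81 × 1.90×10⁻⁴ / 1.35×10⁻⁴ = 13.8 m/s
Converting: 13.8 m/s × 3.6 = 49.6 km/h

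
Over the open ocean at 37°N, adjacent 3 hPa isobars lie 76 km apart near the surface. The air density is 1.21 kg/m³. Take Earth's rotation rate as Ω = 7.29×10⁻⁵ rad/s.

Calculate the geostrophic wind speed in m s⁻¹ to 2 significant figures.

Coriolis parameter at 37°N:
f = 2Ω sin φ = 2 × 7.29×10⁻⁵ × sin 37° = 8.77×10⁻⁵ s⁻¹
Pressure gradient: |∂P/∂n| = 300 Pa / 76000 m = 3.95×10⁻³ Pa/m
Geostrophic balance (pressure-gradient force = Coriolis force):
V_g = (1/(fρ)) |∂P/∂n| = 3.95×10⁻³ / (8.77×10⁻⁵ × 1.21) = 37.2 m/s

37 m s⁻¹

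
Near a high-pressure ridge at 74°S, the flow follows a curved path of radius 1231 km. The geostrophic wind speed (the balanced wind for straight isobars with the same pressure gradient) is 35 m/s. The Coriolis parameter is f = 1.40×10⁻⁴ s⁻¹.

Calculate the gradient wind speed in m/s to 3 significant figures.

Around a high, pressure-gradient force acts outward with centrifugal, so Coriolis balances both:
fV = (1/ρ)|∂P/∂n| + V²/R  →  V² − fR·V + fR·V_g = 0
With fR = 1.40×10⁻⁴ × 1231×10³ m = 172 m/s:
V = [fR − √((fR)² − 4 fR V_g)]/2 = [172 − √(172² − 4×172×35)]/2 = 48.8 m/s
Supergeostrophic (V > V_g = 35 m/s), as expected around a high.

48.8 m/s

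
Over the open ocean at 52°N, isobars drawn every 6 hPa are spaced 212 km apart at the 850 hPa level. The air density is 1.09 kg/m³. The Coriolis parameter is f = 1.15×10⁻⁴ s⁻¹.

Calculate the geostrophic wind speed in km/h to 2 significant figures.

81 km/h

Pressure gradient: |∂P/∂n| = 600 Pa / 212000 m = 2.83×10⁻³ Pa/m
Geostrophic balance (pressure-gradient force = Coriolis force):
V_g = (1/(fρ)) |∂P/∂n| = 2.83×10⁻³ / (1.15×10⁻⁴ × 1.09) = 22.6 m/s
Converting: 22.6 m/s × 3.6 = 81 km/h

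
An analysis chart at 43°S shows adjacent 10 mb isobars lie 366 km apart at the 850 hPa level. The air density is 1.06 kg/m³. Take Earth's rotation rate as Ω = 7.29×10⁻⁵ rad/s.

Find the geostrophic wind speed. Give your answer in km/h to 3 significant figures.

Coriolis parameter at 43°S:
f = 2Ω sin φ = 2 × 7.29×10⁻⁵ × sin 43° = 9.94×10⁻⁵ s⁻¹
Pressure gradient: |∂P/∂n| = 1000 Pa / 366000 m = 2.73×10⁻³ Pa/m
Geostrophic balance (pressure-gradient force = Coriolis force):
V_g = (1/(fρ)) |∂P/∂n| = 2.73×10⁻³ / (9.94×10⁻⁵ × 1.06) = 25.9 m/s
Converting: 25.9 m/s × 3.6 = 93.3 km/h

93.3 km/h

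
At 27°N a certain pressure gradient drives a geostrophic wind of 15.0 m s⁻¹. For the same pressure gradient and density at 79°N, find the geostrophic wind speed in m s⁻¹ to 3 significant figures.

6.94 m s⁻¹

With the same pressure gradient and density, V_g ∝ 1/f ∝ 1/sin φ.
V₂ = V₁ · sin φ₁ / sin φ₂ = 15.0 × sin 27° / sin 79°
V₂ = 15.0 × 0.4540/0.9816 = 6.94 m s⁻¹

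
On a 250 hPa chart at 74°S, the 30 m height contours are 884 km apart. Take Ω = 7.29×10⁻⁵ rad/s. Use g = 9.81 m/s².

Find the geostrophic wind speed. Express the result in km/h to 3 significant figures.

Coriolis parameter at 74°S:
f = 2Ω sin φ = 2 × 7.29×10⁻⁵ × sin 74° = 1.40×10⁻⁴ s⁻¹
Height gradient: |∂Z/∂n| = 30 m / 884000 m = 3.39×10⁻⁵
On a pressure surface, geostrophic balance gives V_g = (g/f)|∂Z/∂n|:
V_g = 9.81 × 3.39×10⁻⁵ / 1.40×10⁻⁴ = 2.38 m/s
Converting: 2.38 m/s × 3.6 = 8.55 km/h

8.55 km/h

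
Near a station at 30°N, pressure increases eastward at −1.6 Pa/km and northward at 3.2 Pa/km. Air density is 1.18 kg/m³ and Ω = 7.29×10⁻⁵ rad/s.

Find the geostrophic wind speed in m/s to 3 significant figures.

Coriolis parameter at 30°N:
f = 2Ω sin φ = 2 × 7.29×10⁻⁵ × sin 30° = 7.29×10⁻⁵ s⁻¹
Component geostrophic relations (x east, y north):
u_g = −(1/(fρ)) ∂P/∂y,  v_g = (1/(fρ)) ∂P/∂x
u_g = −(3.2×10⁻³)/(7.29×10⁻⁵ × 1.18) = −37.2 m/s;  v_g = (−1.6×10⁻³)/(7.29×10⁻⁵ × 1.18) = −18.6 m/s
|V_g| = √(u_g² + v_g²) = 41.6 m/s

41.6 m/s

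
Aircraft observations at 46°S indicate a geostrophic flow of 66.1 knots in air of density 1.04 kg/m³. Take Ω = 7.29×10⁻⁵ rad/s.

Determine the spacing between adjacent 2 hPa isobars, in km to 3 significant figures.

53.9 km

Coriolis parameter at 46°S:
f = 2Ω sin φ = 2 × 7.29×10⁻⁵ × sin 46° = 1.05×10⁻⁴ s⁻¹
Wind speed in SI: 66.1 knots = 34.0 m/s
Geostrophic balance rearranged: |∂P/∂n| = f ρ V_g
|∂P/∂n| = 1.05×10⁻⁴ × 1.04 × 34.0 = 3.71×10⁻³ Pa/m
Isobar spacing: Δn = ΔP/|∂P/∂n| = 200 Pa / 3.71×10⁻³ Pa/m = 53922 m ≈ 53.9 km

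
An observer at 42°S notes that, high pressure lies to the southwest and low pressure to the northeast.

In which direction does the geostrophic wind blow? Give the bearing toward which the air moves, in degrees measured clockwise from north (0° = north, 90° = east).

315°

The pressure-gradient force points toward the northeast (bearing 045°).
Geostrophic balance: in the Southern Hemisphere the Coriolis force deflects motion to the left, so the geostrophic wind blows 90° to the left of the pressure-gradient force (low pressure on the right).
Rotating 045° by 90° counterclockwise gives 315° — the wind blows toward the northwest.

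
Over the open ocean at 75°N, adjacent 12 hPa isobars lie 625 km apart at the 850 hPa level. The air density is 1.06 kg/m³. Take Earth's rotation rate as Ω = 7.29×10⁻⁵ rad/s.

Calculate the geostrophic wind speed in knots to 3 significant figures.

Coriolis parameter at 75°N:
f = 2Ω sin φ = 2 × 7.29×10⁻⁵ × sin 75° = 1.41×10⁻⁴ s⁻¹
Pressure gradient: |∂P/∂n| = 1200 Pa / 625000 m = 1.92×10⁻³ Pa/m
Geostrophic balance (pressure-gradient force = Coriolis force):
V_g = (1/(fρ)) |∂P/∂n| = 1.92×10⁻³ / (1.41×10⁻⁴ × 1.06) = 12.9 m/s
Converting: 12.9 m/s × 1.944 = 25.0 knots

25.0 knots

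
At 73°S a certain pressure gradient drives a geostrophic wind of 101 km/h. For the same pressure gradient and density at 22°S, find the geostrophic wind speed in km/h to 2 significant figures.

260 km/h

With the same pressure gradient and density, V_g ∝ 1/f ∝ 1/sin φ.
V₂ = V₁ · sin φ₁ / sin φ₂ = 101 × sin 73° / sin 22°
V₂ = 101 × 0.9563/0.3746 = 260 km/h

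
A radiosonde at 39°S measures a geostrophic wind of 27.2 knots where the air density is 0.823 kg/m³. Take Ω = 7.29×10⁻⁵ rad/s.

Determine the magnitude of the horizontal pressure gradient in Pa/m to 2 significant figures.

Coriolis parameter at 39°S:
f = 2Ω sin φ = 2 × 7.29×10⁻⁵ × sin 39° = 9.18×10⁻⁵ s⁻¹
Wind speed in SI: 27.2 knots = 14.0 m/s
Geostrophic balance rearranged: |∂P/∂n| = f ρ V_g
|∂P/∂n| = 9.18×10⁻⁵ × 0.823 × 14.0 = 1.06×10⁻³ Pa/m

1.1×10⁻³ Pa/m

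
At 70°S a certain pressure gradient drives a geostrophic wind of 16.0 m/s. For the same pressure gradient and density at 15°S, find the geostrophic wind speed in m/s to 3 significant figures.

With the same pressure gradient and density, V_g ∝ 1/f ∝ 1/sin φ.
V₂ = V₁ · sin φ₁ / sin φ₂ = 16.0 × sin 70° / sin 15°
V₂ = 16.0 × 0.9397/0.2588 = 58.1 m/s

58.1 m/s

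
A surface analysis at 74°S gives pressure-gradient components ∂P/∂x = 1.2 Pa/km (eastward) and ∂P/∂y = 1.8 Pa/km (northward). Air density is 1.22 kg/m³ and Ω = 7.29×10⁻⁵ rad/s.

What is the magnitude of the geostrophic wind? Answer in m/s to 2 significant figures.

Coriolis parameter at 74°S:
f = 2Ω sin φ = 2 × 7.29×10⁻⁵ × sin 74° = 1.40×10⁻⁴ s⁻¹
In the Southern Hemisphere f is negative: f = −1.40×10⁻⁴ s⁻¹.
Component geostrophic relations (x east, y north):
u_g = −(1/(fρ)) ∂P/∂y,  v_g = (1/(fρ)) ∂P/∂x
u_g = −(1.8×10⁻³)/(−1.40×10⁻⁴ × 1.22) = 10.5 m/s;  v_g = (1.2×10⁻³)/(−1.40×10⁻⁴ × 1.22) = −7.02 m/s
|V_g| = √(u_g² + v_g²) = 12.7 m/s

13 m/s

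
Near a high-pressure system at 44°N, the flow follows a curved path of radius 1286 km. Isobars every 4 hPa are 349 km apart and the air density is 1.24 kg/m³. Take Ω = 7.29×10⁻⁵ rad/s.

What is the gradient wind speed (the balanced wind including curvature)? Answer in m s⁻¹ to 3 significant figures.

9.87 m s⁻¹

Coriolis parameter at 44°N:
f = 2Ω sin φ = 2 × 7.29×10⁻⁵ × sin 44° = 1.01×10⁻⁴ s⁻¹
Pressure gradient: |∂P/∂n| = 400 Pa / 349000 m = 1.15×10⁻³ Pa/m
Geostrophic speed: V_g = |∂P/∂n|/(fρ) = 1.15×10⁻³/(1.01×10⁻⁴ × 1.24) = 9.13 m/s
Around a high, pressure-gradient force acts outward with centrifugal, so Coriolis balances both:
fV = (1/ρ)|∂P/∂n| + V²/R  →  V² − fR·V + fR·V_g = 0
With fR = 1.01×10⁻⁴ × 1286×10³ m = 130 m/s:
V = [fR − √((fR)² − 4 fR V_g)]/2 = [130 − √(130² − 4×130×9.13)]/2 = 9.87 m/s
Supergeostrophic (V > V_g = 9.13 m/s), as expected around a high.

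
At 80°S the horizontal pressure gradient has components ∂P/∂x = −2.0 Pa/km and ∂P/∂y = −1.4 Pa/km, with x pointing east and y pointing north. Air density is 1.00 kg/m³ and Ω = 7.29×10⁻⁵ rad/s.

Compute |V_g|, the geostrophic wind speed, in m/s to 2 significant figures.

Coriolis parameter at 80°S:
f = 2Ω sin φ = 2 × 7.29×10⁻⁵ × sin 80° = 1.44×10⁻⁴ s⁻¹
In the Southern Hemisphere f is negative: f = −1.44×10⁻⁴ s⁻¹.
Component geostrophic relations (x east, y north):
u_g = −(1/(fρ)) ∂P/∂y,  v_g = (1/(fρ)) ∂P/∂x
u_g = −(−1.4×10⁻³)/(−1.44×10⁻⁴ × 1.00) = −9.75 m/s;  v_g = (−2.0×10⁻³)/(−1.44×10⁻⁴ × 1.00) = 13.9 m/s
|V_g| = √(u_g² + v_g²) = 17.0 m/s

17 m/s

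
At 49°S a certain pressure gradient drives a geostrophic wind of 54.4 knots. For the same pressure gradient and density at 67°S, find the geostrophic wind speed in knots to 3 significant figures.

With the same pressure gradient and density, V_g ∝ 1/f ∝ 1/sin φ.
V₂ = V₁ · sin φ₁ / sin φ₂ = 54.4 × sin 49° / sin 67°
V₂ = 54.4 × 0.7547/0.9205 = 44.6 knots

44.6 knots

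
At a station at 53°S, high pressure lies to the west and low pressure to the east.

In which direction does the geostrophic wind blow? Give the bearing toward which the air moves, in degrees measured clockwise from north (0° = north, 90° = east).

The pressure-gradient force points toward the east (bearing 090°).
Geostrophic balance: in the Southern Hemisphere the Coriolis force deflects motion to the left, so the geostrophic wind blows 90° to the left of the pressure-gradient force (low pressure on the right).
Rotating 090° by 90° counterclockwise gives 000° — the wind blows toward the north.

000°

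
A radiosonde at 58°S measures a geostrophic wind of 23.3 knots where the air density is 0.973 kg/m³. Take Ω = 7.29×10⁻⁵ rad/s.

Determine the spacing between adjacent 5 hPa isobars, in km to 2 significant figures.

350 km

Coriolis parameter at 58°S:
f = 2Ω sin φ = 2 × 7.29×10⁻⁵ × sin 58° = 1.24×10⁻⁴ s⁻¹
Wind speed in SI: 23.3 knots = 12.0 m/s
Geostrophic balance rearranged: |∂P/∂n| = f ρ V_g
|∂P/∂n| = 1.24×10⁻⁴ × 0.973 × 12.0 = 1.44×10⁻³ Pa/m
Isobar spacing: Δn = ΔP/|∂P/∂n| = 500 Pa / 1.44×10⁻³ Pa/m = 346725 m ≈ 350 km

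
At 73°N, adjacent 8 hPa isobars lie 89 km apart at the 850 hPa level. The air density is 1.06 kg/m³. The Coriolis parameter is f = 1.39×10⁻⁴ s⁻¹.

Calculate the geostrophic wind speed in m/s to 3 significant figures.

61.0 m/s

Pressure gradient: |∂P/∂n| = 800 Pa / 89000 m = 8.99×10⁻³ Pa/m
Geostrophic balance (pressure-gradient force = Coriolis force):
V_g = (1/(fρ)) |∂P/∂n| = 8.99×10⁻³ / (1.39×10⁻⁴ × 1.06) = 61.0 m/s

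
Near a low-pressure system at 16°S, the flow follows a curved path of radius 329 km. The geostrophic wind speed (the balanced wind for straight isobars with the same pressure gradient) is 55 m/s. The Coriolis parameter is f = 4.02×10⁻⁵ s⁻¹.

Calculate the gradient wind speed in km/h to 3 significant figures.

Around a low, centrifugal force acts outward with Coriolis, so pressure-gradient force balances both:
(1/ρ)|∂P/∂n| = fV + V²/R  →  V² + fR·V − fR·V_g = 0
With fR = 4.02×10⁻⁵ × 329×10³ m = 13.2 m/s:
V = [−fR + √((fR)² + 4 fR V_g)]/2 = [−13.2 + √(13.2² + 4×13.2×55)]/2 = 21.2 m/s
Subgeostrophic (V < V_g = 55 m/s), as expected around a low.
Converting: 21.2 m/s × 3.6 = 76.2 km/h

76.2 km/h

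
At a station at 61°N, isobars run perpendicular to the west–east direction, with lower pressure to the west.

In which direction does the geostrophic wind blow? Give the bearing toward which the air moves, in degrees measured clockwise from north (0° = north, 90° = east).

000°

The pressure-gradient force points toward the west (bearing 270°).
Geostrophic balance: in the Northern Hemisphere the Coriolis force deflects motion to the right, so the geostrophic wind blows 90° to the right of the pressure-gradient force (low pressure on the left).
Rotating 270° by 90° clockwise gives 000° — the wind blows toward the north.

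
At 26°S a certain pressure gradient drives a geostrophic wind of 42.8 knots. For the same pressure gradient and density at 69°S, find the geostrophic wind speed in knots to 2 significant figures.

20 knots

With the same pressure gradient and density, V_g ∝ 1/f ∝ 1/sin φ.
V₂ = V₁ · sin φ₁ / sin φ₂ = 42.8 × sin 26° / sin 69°
V₂ = 42.8 × 0.4384/0.9336 = 20 knots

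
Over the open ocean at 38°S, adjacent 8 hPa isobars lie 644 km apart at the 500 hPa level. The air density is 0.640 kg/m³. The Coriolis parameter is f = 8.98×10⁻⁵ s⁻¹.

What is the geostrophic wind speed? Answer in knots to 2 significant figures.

42 knots

Pressure gradient: |∂P/∂n| = 800 Pa / 644000 m = 1.24×10⁻³ Pa/m
Geostrophic balance (pressure-gradient force = Coriolis force):
V_g = (1/(fρ)) |∂P/∂n| = 1.24×10⁻³ / (8.98×10⁻⁵ × 0.640) = 21.6 m/s
Converting: 21.6 m/s × 1.944 = 42 knots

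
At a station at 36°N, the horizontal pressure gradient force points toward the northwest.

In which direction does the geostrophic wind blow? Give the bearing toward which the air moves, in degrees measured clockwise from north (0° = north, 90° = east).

045°

The pressure-gradient force points toward the northwest (bearing 315°).
Geostrophic balance: in the Northern Hemisphere the Coriolis force deflects motion to the right, so the geostrophic wind blows 90° to the right of the pressure-gradient force (low pressure on the left).
Rotating 315° by 90° clockwise gives 045° — the wind blows toward the northeast.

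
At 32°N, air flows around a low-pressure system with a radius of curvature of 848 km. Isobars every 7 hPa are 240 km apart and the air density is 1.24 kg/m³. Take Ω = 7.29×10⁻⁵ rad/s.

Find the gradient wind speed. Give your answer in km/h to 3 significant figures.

Coriolis parameter at 32°N:
f = 2Ω sin φ = 2 × 7.29×10⁻⁵ × sin 32° = 7.73×10⁻⁵ s⁻¹
Pressure gradient: |∂P/∂n| = 700 Pa / 240000 m = 2.92×10⁻³ Pa/m
Geostrophic speed: V_g = |∂P/∂n|/(fρ) = 2.92×10⁻³/(7.73×10⁻⁵ × 1.24) = 30.4 m/s
Around a low, centrifugal force acts outward with Coriolis, so pressure-gradient force balances both:
(1/ρ)|∂P/∂n| = fV + V²/R  →  V² + fR·V − fR·V_g = 0
With fR = 7.73×10⁻⁵ × 848×10³ m = 65.5 m/s:
V = [−fR + √((fR)² + 4 fR V_g)]/2 = [−65.5 + √(65.5² + 4×65.5×30.4)]/2 = 22.6 m/s
Subgeostrophic (V < V_g = 30.4 m/s), as expected around a low.
Converting: 22.6 m/s × 3.6 = 81.5 km/h

81.5 km/h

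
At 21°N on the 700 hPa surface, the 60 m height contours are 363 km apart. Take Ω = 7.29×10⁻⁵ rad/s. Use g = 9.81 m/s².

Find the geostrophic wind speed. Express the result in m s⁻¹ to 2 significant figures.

31 m s⁻¹

Coriolis parameter at 21°N:
f = 2Ω sin φ = 2 × 7.29×10⁻⁵ × sin 21° = 5.23×10⁻⁵ s⁻¹
Height gradient: |∂Z/∂n| = 60 m / 363000 m = 1.65×10⁻⁴
On a pressure surface, geostrophic balance gives V_g = (g/f)|∂Z/∂n|:
V_g = 9.81 × 1.65×10⁻⁴ / 5.23×10⁻⁵ = 31.0 m/s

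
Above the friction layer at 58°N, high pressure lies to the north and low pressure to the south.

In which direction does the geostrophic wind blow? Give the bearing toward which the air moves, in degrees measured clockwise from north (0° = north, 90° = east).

270°

The pressure-gradient force points toward the south (bearing 180°).
Geostrophic balance: in the Northern Hemisphere the Coriolis force deflects motion to the right, so the geostrophic wind blows 90° to the right of the pressure-gradient force (low pressure on the left).
Rotating 180° by 90° clockwise gives 270° — the wind blows toward the west.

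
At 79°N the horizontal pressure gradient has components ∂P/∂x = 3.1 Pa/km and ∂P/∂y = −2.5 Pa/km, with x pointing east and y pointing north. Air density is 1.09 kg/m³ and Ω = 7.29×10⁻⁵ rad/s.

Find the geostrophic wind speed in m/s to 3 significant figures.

25.5 m/s

Coriolis parameter at 79°N:
f = 2Ω sin φ = 2 × 7.29×10⁻⁵ × sin 79° = 1.43×10⁻⁴ s⁻¹
Component geostrophic relations (x east, y north):
u_g = −(1/(fρ)) ∂P/∂y,  v_g = (1/(fρ)) ∂P/∂x
u_g = −(−2.5×10⁻³)/(1.43×10⁻⁴ × 1.09) = 16.0 m/s;  v_g = (3.1×10⁻³)/(1.43×10⁻⁴ × 1.09) = 19.9 m/s
|V_g| = √(u_g² + v_g²) = 25.5 m/s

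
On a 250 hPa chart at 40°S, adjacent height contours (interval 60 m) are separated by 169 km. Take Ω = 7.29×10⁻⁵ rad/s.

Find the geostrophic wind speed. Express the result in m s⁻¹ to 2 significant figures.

Coriolis parameter at 40°S:
f = 2Ω sin φ = 2 × 7.29×10⁻⁵ × sin 40° = 9.37×10⁻⁵ s⁻¹
Height gradient: |∂Z/∂n| = 60 m / 169000 m = 3.55×10⁻⁴
On a pressure surface, geostrophic balance gives V_g = (g/f)|∂Z/∂n|:
V_g = 9.81 × 3.55×10⁻⁴ / 9.37×10⁻⁵ = 37.2 m/s

37 m s⁻¹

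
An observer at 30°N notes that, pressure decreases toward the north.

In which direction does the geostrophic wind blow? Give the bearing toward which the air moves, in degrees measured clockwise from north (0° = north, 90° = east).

090°

The pressure-gradient force points toward the north (bearing 000°).
Geostrophic balance: in the Northern Hemisphere the Coriolis force deflects motion to the right, so the geostrophic wind blows 90° to the right of the pressure-gradient force (low pressure on the left).
Rotating 000° by 90° clockwise gives 090° — the wind blows toward the east.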